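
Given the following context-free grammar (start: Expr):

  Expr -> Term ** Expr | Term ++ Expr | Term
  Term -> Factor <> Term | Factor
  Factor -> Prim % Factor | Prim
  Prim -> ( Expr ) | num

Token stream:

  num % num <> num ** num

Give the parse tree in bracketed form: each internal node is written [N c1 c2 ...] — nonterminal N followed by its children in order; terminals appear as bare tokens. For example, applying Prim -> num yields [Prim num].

Expr
Term ** Expr
Factor <> Term ** Expr
Prim % Factor <> Term ** Expr
num % Factor <> Term ** Expr
num % Prim <> Term ** Expr
num % num <> Term ** Expr
num % num <> Factor ** Expr
num % num <> Prim ** Expr
num % num <> num ** Expr
num % num <> num ** Term
num % num <> num ** Factor
num % num <> num ** Prim
num % num <> num ** num

[Expr [Term [Factor [Prim num] % [Factor [Prim num]]] <> [Term [Factor [Prim num]]]] ** [Expr [Term [Factor [Prim num]]]]]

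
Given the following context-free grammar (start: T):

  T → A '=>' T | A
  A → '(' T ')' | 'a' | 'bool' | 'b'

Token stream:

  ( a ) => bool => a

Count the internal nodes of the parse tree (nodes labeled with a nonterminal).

8

[T [A ( [T [A a]] )] => [T [A bool] => [T [A a]]]]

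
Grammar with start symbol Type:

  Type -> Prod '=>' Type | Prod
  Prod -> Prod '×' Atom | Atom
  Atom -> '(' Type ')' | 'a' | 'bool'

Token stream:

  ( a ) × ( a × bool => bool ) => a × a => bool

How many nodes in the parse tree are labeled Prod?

9

[Type [Prod [Prod [Atom ( [Type [Prod [Atom a]]] )]] × [Atom ( [Type [Prod [Prod [Atom a]] × [Atom bool]] => [Type [Prod [Atom bool]]]] )]] => [Type [Prod [Prod [Atom a]] × [Atom a]] => [Type [Prod [Atom bool]]]]]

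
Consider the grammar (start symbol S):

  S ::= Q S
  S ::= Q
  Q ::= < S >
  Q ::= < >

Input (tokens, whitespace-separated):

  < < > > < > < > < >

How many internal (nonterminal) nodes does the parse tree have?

[S [Q < [S [Q < >]] >] [S [Q < >] [S [Q < >] [S [Q < >]]]]]

10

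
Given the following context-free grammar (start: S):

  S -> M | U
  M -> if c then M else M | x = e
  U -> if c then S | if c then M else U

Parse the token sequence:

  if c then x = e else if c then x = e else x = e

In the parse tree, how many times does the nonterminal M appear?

[S [M if c then [M x = e] else [M if c then [M x = e] else [M x = e]]]]

5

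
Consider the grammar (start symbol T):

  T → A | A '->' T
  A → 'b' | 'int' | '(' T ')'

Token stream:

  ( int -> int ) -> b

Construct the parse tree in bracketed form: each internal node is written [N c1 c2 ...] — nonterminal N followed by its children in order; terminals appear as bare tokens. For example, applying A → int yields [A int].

[T [A ( [T [A int] -> [T [A int]]] )] -> [T [A b]]]

T
A -> T
( T ) -> T
( A -> T ) -> T
( int -> T ) -> T
( int -> A ) -> T
( int -> int ) -> T
( int -> int ) -> A
( int -> int ) -> b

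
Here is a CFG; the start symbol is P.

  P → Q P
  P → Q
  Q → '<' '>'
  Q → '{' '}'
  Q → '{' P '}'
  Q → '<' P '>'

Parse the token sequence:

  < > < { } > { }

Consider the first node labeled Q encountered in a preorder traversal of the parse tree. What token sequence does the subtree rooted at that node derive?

< >

[P [Q < >] [P [Q < [P [Q { }]] >] [P [Q { }]]]]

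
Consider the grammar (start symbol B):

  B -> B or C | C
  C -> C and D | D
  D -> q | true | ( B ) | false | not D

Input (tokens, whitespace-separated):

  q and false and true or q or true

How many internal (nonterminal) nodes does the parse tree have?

13

[B [B [B [C [C [C [D q]] and [D false]] and [D true]]] or [C [D q]]] or [C [D true]]]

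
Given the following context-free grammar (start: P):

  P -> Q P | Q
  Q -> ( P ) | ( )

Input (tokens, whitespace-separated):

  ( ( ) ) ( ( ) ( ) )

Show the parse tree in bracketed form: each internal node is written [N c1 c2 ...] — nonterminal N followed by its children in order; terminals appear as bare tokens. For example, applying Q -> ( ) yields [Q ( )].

P
Q P
( P ) P
( Q ) P
( ( ) ) P
( ( ) ) Q
( ( ) ) ( P )
( ( ) ) ( Q P )
( ( ) ) ( ( ) P )
( ( ) ) ( ( ) Q )
( ( ) ) ( ( ) ( ) )

[P [Q ( [P [Q ( )]] )] [P [Q ( [P [Q ( )] [P [Q ( )]]] )]]]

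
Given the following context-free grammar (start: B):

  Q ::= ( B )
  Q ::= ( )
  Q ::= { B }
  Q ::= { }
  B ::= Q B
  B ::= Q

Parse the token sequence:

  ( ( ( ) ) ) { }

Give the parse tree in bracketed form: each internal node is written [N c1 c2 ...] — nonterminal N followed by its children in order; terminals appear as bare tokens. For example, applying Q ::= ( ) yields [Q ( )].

B
Q B
( B ) B
( Q ) B
( ( B ) ) B
( ( Q ) ) B
( ( ( ) ) ) B
( ( ( ) ) ) Q
( ( ( ) ) ) { }

[B [Q ( [B [Q ( [B [Q ( )]] )]] )] [B [Q { }]]]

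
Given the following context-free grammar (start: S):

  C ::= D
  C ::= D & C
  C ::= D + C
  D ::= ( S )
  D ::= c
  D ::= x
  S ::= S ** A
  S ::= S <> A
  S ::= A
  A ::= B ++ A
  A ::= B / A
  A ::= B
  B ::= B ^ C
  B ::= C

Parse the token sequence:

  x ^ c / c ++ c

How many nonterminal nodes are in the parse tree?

[S [A [B [B [C [D x]]] ^ [C [D c]]] / [A [B [C [D c]]] ++ [A [B [C [D c]]]]]]]

16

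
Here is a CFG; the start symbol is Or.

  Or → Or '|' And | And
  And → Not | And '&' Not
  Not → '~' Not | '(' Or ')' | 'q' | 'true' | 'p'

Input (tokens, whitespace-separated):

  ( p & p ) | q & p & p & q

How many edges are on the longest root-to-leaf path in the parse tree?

8

[Or [Or [And [Not ( [Or [And [And [Not p]] & [Not p]]] )]]] | [And [And [And [And [Not q]] & [Not p]] & [Not p]] & [Not q]]]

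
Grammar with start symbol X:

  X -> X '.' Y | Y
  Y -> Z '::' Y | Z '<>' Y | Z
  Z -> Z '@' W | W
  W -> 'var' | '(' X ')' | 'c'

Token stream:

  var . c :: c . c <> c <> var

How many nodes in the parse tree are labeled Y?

6

[X [X [X [Y [Z [W var]]]] . [Y [Z [W c]] :: [Y [Z [W c]]]]] . [Y [Z [W c]] <> [Y [Z [W c]] <> [Y [Z [W var]]]]]]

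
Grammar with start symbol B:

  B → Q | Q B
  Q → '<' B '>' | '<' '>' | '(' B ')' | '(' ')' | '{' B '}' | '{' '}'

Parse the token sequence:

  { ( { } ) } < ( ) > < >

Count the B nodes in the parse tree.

[B [Q { [B [Q ( [B [Q { }]] )]] }] [B [Q < [B [Q ( )]] >] [B [Q < >]]]]

6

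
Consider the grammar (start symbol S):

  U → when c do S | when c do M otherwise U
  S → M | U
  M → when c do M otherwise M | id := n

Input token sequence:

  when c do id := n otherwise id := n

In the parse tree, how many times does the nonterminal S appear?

1

[S [M when c do [M id := n] otherwise [M id := n]]]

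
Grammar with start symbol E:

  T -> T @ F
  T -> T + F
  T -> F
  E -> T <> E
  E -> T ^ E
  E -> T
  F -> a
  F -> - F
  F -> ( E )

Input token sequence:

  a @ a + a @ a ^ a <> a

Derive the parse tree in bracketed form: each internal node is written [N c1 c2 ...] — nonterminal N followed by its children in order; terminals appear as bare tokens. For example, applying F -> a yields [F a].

E
T ^ E
T @ F ^ E
T + F @ F ^ E
T @ F + F @ F ^ E
F @ F + F @ F ^ E
a @ F + F @ F ^ E
a @ a + F @ F ^ E
a @ a + a @ F ^ E
a @ a + a @ a ^ E
a @ a + a @ a ^ T <> E
a @ a + a @ a ^ F <> E
a @ a + a @ a ^ a <> E
a @ a + a @ a ^ a <> T
a @ a + a @ a ^ a <> F
a @ a + a @ a ^ a <> a

[E [T [T [T [T [F a]] @ [F a]] + [F a]] @ [F a]] ^ [E [T [F a]] <> [E [T [F a]]]]]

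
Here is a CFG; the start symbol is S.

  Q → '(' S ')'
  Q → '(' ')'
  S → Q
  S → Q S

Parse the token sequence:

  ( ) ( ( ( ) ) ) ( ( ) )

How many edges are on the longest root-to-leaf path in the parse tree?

[S [Q ( )] [S [Q ( [S [Q ( [S [Q ( )]] )]] )] [S [Q ( [S [Q ( )]] )]]]]

7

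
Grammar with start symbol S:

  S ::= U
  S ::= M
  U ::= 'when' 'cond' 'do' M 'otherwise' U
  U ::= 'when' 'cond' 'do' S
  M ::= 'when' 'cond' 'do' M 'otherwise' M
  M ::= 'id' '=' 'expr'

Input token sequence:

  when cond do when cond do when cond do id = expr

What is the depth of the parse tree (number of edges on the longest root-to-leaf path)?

[S [U when cond do [S [U when cond do [S [U when cond do [S [M id = expr]]]]]]]]

8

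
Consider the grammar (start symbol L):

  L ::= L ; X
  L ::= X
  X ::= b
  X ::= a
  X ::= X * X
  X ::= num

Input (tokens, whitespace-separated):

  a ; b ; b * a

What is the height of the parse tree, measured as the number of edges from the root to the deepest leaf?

[L [L [L [X a]] ; [X b]] ; [X [X b] * [X a]]]

4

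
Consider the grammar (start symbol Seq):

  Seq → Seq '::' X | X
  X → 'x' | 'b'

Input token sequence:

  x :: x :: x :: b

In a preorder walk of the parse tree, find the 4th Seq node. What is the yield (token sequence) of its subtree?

x

[Seq [Seq [Seq [Seq [X x]] :: [X x]] :: [X x]] :: [X b]]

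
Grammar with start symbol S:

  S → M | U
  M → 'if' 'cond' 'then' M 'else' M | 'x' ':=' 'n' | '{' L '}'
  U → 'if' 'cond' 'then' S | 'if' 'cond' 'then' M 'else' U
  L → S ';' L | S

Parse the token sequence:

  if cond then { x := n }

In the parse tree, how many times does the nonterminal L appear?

[S [U if cond then [S [M { [L [S [M x := n]]] }]]]]

1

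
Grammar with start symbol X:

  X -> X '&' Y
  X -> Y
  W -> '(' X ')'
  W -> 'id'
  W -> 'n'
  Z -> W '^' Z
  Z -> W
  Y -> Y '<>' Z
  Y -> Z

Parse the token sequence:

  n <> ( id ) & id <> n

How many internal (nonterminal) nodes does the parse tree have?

18

[X [X [Y [Y [Z [W n]]] <> [Z [W ( [X [Y [Z [W id]]]] )]]]] & [Y [Y [Z [W id]]] <> [Z [W n]]]]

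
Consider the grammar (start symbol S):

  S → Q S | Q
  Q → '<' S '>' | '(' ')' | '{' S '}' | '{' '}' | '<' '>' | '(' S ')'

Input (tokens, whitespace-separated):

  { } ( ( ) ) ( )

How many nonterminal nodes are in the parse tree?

8

[S [Q { }] [S [Q ( [S [Q ( )]] )] [S [Q ( )]]]]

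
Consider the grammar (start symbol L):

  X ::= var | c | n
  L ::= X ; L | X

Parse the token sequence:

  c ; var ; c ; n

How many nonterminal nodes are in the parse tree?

[L [X c] ; [L [X var] ; [L [X c] ; [L [X n]]]]]

8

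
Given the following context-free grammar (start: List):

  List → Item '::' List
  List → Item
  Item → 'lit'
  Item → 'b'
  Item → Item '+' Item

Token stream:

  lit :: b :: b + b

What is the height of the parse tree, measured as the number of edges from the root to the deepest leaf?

5

[List [Item lit] :: [List [Item b] :: [List [Item [Item b] + [Item b]]]]]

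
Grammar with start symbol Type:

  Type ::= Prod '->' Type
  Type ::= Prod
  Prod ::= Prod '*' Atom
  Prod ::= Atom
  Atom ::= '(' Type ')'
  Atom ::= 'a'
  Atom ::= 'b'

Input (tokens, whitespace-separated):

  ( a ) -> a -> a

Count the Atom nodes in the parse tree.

4

[Type [Prod [Atom ( [Type [Prod [Atom a]]] )]] -> [Type [Prod [Atom a]] -> [Type [Prod [Atom a]]]]]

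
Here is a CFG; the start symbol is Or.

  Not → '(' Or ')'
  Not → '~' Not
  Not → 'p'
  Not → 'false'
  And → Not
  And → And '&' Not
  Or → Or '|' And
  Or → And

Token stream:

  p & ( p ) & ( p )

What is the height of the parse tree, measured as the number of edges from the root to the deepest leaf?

7

[Or [And [And [And [Not p]] & [Not ( [Or [And [Not p]]] )]] & [Not ( [Or [And [Not p]]] )]]]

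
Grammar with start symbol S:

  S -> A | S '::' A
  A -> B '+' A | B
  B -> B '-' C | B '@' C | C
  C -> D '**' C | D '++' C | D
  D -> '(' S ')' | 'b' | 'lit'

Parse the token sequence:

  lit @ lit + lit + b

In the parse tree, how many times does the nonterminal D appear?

4

[S [A [B [B [C [D lit]]] @ [C [D lit]]] + [A [B [C [D lit]]] + [A [B [C [D b]]]]]]]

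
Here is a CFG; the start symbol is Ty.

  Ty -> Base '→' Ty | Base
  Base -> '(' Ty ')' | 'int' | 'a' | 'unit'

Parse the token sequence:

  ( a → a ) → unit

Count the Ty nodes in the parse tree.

[Ty [Base ( [Ty [Base a] → [Ty [Base a]]] )] → [Ty [Base unit]]]

4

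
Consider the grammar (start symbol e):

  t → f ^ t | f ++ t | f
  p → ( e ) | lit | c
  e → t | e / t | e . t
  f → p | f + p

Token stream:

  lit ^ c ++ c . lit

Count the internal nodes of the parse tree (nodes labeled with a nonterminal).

14

[e [e [t [f [p lit]] ^ [t [f [p c]] ++ [t [f [p c]]]]]] . [t [f [p lit]]]]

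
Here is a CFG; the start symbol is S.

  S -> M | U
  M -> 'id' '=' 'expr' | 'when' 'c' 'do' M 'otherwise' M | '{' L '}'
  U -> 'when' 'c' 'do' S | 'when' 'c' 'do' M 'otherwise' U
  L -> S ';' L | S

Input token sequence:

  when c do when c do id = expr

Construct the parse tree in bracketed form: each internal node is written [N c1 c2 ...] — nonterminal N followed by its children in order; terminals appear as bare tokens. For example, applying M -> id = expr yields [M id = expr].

[S [U when c do [S [U when c do [S [M id = expr]]]]]]

S
U
when c do S
when c do U
when c do when c do S
when c do when c do M
when c do when c do id = expr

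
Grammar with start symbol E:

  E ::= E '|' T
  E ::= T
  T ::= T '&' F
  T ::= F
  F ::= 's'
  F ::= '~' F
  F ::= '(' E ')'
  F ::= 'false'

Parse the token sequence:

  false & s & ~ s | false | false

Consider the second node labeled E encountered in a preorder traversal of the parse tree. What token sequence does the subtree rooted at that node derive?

[E [E [E [T [T [T [F false]] & [F s]] & [F ~ [F s]]]] | [T [F false]]] | [T [F false]]]

false & s & ~ s | false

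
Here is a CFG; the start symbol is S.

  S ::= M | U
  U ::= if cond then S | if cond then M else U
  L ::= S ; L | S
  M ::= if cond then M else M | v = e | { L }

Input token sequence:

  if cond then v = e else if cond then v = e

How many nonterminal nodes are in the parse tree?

6

[S [U if cond then [M v = e] else [U if cond then [S [M v = e]]]]]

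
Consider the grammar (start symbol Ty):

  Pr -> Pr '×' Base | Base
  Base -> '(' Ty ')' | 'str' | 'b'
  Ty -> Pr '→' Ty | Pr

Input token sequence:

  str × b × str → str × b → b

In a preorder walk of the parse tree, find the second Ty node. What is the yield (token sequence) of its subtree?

[Ty [Pr [Pr [Pr [Base str]] × [Base b]] × [Base str]] → [Ty [Pr [Pr [Base str]] × [Base b]] → [Ty [Pr [Base b]]]]]

str × b → b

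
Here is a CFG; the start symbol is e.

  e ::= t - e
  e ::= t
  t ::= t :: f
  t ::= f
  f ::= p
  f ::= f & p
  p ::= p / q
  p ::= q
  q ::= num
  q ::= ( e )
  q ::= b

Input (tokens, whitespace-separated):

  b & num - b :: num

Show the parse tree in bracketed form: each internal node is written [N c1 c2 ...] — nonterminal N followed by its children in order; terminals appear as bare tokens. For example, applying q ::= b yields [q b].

[e [t [f [f [p [q b]]] & [p [q num]]]] - [e [t [t [f [p [q b]]]] :: [f [p [q num]]]]]]

e
t - e
f - e
f & p - e
p & p - e
q & p - e
b & p - e
b & q - e
b & num - e
b & num - t
b & num - t :: f
b & num - f :: f
b & num - p :: f
b & num - q :: f
b & num - b :: f
b & num - b :: p
b & num - b :: q
b & num - b :: num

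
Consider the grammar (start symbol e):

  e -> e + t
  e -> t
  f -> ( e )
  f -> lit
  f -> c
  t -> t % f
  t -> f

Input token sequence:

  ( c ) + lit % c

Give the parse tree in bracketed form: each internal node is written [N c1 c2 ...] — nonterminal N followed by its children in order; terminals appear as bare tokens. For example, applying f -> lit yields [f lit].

[e [e [t [f ( [e [t [f c]]] )]]] + [t [t [f lit]] % [f c]]]

e
e + t
t + t
f + t
( e ) + t
( t ) + t
( f ) + t
( c ) + t
( c ) + t % f
( c ) + f % f
( c ) + lit % f
( c ) + lit % c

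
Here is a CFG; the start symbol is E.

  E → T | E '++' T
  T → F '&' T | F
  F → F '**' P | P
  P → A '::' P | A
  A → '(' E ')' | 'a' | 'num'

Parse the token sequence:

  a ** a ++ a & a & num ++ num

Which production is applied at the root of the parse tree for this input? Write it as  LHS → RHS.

E → E '++' T

[E [E [E [T [F [F [P [A a]]] ** [P [A a]]]]] ++ [T [F [P [A a]]] & [T [F [P [A a]]] & [T [F [P [A num]]]]]]] ++ [T [F [P [A num]]]]]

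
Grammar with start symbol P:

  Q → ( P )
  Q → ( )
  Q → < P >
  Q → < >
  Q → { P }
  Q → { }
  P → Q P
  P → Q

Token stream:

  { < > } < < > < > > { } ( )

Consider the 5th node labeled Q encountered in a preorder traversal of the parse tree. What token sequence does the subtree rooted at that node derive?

< >

[P [Q { [P [Q < >]] }] [P [Q < [P [Q < >] [P [Q < >]]] >] [P [Q { }] [P [Q ( )]]]]]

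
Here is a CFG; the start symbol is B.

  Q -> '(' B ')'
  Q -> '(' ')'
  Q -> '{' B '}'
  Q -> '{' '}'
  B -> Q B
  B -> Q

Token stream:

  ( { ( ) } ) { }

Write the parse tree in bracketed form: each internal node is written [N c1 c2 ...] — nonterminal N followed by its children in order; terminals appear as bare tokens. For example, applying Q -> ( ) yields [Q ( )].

B
Q B
( B ) B
( Q ) B
( { B } ) B
( { Q } ) B
( { ( ) } ) B
( { ( ) } ) Q
( { ( ) } ) { }

[B [Q ( [B [Q { [B [Q ( )]] }]] )] [B [Q { }]]]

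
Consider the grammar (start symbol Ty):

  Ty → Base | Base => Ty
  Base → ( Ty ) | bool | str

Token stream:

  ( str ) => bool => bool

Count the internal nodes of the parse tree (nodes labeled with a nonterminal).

8

[Ty [Base ( [Ty [Base str]] )] => [Ty [Base bool] => [Ty [Base bool]]]]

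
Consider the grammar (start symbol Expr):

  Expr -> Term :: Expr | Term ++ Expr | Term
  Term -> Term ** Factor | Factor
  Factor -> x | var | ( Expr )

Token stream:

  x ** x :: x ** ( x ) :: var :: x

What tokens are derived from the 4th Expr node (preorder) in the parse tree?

var :: x

[Expr [Term [Term [Factor x]] ** [Factor x]] :: [Expr [Term [Term [Factor x]] ** [Factor ( [Expr [Term [Factor x]]] )]] :: [Expr [Term [Factor var]] :: [Expr [Term [Factor x]]]]]]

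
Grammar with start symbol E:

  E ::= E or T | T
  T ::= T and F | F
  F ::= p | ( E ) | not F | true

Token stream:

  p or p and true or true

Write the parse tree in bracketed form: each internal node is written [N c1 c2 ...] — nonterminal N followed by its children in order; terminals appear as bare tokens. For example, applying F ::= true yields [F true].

E
E or T
E or T or T
T or T or T
F or T or T
p or T or T
p or T and F or T
p or F and F or T
p or p and F or T
p or p and true or T
p or p and true or F
p or p and true or true

[E [E [E [T [F p]]] or [T [T [F p]] and [F true]]] or [T [F true]]]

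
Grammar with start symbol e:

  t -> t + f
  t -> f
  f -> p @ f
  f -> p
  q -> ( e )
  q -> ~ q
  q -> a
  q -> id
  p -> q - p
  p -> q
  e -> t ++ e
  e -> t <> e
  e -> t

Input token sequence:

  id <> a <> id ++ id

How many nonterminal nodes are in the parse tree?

20

[e [t [f [p [q id]]]] <> [e [t [f [p [q a]]]] <> [e [t [f [p [q id]]]] ++ [e [t [f [p [q id]]]]]]]]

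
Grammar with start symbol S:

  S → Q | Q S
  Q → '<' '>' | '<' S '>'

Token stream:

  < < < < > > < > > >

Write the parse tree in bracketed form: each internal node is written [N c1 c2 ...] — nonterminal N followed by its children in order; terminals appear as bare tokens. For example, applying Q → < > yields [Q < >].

S
Q
< S >
< Q >
< < S > >
< < Q S > >
< < < S > S > >
< < < Q > S > >
< < < < > > S > >
< < < < > > Q > >
< < < < > > < > > >

[S [Q < [S [Q < [S [Q < [S [Q < >]] >] [S [Q < >]]] >]] >]]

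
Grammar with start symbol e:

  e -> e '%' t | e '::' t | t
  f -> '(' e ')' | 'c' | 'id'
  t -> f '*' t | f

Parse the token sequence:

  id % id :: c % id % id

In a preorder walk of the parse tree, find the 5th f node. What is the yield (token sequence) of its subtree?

[e [e [e [e [e [t [f id]]] % [t [f id]]] :: [t [f c]]] % [t [f id]]] % [t [f id]]]

id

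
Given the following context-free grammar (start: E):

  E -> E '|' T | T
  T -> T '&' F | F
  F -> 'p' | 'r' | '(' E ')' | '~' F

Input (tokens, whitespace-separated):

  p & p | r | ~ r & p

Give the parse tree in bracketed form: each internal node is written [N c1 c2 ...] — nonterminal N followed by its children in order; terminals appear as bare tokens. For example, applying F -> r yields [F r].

E
E | T
E | T | T
T | T | T
T & F | T | T
F & F | T | T
p & F | T | T
p & p | T | T
p & p | F | T
p & p | r | T
p & p | r | T & F
p & p | r | F & F
p & p | r | ~ F & F
p & p | r | ~ r & F
p & p | r | ~ r & p

[E [E [E [T [T [F p]] & [F p]]] | [T [F r]]] | [T [T [F ~ [F r]]] & [F p]]]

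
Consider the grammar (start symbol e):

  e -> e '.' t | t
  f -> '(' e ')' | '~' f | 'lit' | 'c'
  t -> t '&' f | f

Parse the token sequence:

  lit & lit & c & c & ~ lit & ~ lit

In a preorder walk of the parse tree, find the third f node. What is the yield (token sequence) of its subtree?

[e [t [t [t [t [t [t [f lit]] & [f lit]] & [f c]] & [f c]] & [f ~ [f lit]]] & [f ~ [f lit]]]]

c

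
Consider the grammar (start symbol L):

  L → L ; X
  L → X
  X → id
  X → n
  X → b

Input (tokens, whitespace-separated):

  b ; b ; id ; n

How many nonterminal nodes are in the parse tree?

[L [L [L [L [X b]] ; [X b]] ; [X id]] ; [X n]]

8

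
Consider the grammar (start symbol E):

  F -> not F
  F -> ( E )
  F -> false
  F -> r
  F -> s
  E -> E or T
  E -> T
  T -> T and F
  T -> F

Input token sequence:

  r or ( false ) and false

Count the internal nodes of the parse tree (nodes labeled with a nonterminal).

11

[E [E [T [F r]]] or [T [T [F ( [E [T [F false]]] )]] and [F false]]]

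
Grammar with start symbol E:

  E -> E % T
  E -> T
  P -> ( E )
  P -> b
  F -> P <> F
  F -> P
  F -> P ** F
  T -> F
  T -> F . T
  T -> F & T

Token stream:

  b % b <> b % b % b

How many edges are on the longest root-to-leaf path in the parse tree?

[E [E [E [E [T [F [P b]]]] % [T [F [P b] <> [F [P b]]]]] % [T [F [P b]]]] % [T [F [P b]]]]

7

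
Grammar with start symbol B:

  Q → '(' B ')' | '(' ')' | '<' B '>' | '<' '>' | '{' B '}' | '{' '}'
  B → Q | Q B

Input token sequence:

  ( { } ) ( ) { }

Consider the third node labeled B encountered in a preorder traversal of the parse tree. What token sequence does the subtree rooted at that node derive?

( ) { }

[B [Q ( [B [Q { }]] )] [B [Q ( )] [B [Q { }]]]]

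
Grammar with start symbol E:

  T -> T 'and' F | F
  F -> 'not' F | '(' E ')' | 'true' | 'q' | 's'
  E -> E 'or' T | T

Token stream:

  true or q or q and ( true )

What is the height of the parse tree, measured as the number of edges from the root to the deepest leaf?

[E [E [E [T [F true]]] or [T [F q]]] or [T [T [F q]] and [F ( [E [T [F true]]] )]]]

6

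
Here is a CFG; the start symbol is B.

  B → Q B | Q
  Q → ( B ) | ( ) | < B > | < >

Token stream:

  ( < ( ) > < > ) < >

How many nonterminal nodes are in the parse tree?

10

[B [Q ( [B [Q < [B [Q ( )]] >] [B [Q < >]]] )] [B [Q < >]]]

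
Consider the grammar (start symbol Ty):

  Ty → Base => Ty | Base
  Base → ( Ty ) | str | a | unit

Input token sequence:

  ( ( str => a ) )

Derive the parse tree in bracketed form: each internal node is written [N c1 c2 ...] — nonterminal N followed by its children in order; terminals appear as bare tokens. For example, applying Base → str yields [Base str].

Ty
Base
( Ty )
( Base )
( ( Ty ) )
( ( Base => Ty ) )
( ( str => Ty ) )
( ( str => Base ) )
( ( str => a ) )

[Ty [Base ( [Ty [Base ( [Ty [Base str] => [Ty [Base a]]] )]] )]]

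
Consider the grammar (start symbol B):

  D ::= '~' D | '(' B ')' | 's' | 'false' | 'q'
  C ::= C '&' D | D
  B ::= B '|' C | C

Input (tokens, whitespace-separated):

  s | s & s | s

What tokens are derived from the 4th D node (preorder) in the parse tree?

s

[B [B [B [C [D s]]] | [C [C [D s]] & [D s]]] | [C [D s]]]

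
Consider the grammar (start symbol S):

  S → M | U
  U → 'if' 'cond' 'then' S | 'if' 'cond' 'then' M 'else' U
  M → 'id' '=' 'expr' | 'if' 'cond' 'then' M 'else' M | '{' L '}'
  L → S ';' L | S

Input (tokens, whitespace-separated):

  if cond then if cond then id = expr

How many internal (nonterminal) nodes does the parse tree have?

[S [U if cond then [S [U if cond then [S [M id = expr]]]]]]

6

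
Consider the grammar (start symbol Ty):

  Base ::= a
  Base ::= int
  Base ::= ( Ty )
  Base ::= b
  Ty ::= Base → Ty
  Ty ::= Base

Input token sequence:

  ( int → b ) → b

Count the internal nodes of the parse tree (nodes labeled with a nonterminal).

[Ty [Base ( [Ty [Base int] → [Ty [Base b]]] )] → [Ty [Base b]]]

8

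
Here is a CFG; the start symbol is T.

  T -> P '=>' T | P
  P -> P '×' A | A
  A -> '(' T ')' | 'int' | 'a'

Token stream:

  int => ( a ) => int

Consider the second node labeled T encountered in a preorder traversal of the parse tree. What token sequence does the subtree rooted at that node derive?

( a ) => int

[T [P [A int]] => [T [P [A ( [T [P [A a]]] )]] => [T [P [A int]]]]]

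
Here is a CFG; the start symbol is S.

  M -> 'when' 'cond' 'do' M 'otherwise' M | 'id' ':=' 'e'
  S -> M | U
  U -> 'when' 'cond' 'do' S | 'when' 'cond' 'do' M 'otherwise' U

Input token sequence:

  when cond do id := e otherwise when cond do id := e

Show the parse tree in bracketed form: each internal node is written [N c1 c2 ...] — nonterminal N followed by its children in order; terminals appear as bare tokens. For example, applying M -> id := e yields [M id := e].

S
U
when cond do M otherwise U
when cond do id := e otherwise U
when cond do id := e otherwise when cond do S
when cond do id := e otherwise when cond do M
when cond do id := e otherwise when cond do id := e

[S [U when cond do [M id := e] otherwise [U when cond do [S [M id := e]]]]]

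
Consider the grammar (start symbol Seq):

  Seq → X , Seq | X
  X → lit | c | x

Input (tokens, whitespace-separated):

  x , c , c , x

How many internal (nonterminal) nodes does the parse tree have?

[Seq [X x] , [Seq [X c] , [Seq [X c] , [Seq [X x]]]]]

8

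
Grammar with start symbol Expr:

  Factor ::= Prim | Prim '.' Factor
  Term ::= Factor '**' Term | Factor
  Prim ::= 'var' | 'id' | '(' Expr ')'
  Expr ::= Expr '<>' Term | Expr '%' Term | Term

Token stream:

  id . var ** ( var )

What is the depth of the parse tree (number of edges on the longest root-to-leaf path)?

[Expr [Term [Factor [Prim id] . [Factor [Prim var]]] ** [Term [Factor [Prim ( [Expr [Term [Factor [Prim var]]]] )]]]]]

9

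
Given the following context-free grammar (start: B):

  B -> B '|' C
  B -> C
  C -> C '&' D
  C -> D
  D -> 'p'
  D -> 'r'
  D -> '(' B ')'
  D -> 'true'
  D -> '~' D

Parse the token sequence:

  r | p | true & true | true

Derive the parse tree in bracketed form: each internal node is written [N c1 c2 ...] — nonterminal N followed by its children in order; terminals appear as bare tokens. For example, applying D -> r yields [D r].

B
B | C
B | C | C
B | C | C | C
C | C | C | C
D | C | C | C
r | C | C | C
r | D | C | C
r | p | C | C
r | p | C & D | C
r | p | D & D | C
r | p | true & D | C
r | p | true & true | C
r | p | true & true | D
r | p | true & true | true

[B [B [B [B [C [D r]]] | [C [D p]]] | [C [C [D true]] & [D true]]] | [C [D true]]]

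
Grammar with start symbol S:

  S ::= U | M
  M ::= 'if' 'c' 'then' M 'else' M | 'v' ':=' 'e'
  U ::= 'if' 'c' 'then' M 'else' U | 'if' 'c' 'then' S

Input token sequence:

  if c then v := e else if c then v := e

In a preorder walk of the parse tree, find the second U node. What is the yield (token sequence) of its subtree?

if c then v := e

[S [U if c then [M v := e] else [U if c then [S [M v := e]]]]]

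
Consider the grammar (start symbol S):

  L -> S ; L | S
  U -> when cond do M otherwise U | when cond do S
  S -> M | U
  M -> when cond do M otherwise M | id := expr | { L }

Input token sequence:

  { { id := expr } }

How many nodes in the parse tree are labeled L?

2

[S [M { [L [S [M { [L [S [M id := expr]]] }]]] }]]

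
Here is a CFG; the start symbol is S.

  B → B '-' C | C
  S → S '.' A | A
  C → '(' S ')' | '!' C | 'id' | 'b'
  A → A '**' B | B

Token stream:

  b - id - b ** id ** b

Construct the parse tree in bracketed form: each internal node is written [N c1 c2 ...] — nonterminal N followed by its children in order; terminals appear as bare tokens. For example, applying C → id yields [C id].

S
A
A ** B
A ** B ** B
B ** B ** B
B - C ** B ** B
B - C - C ** B ** B
C - C - C ** B ** B
b - C - C ** B ** B
b - id - C ** B ** B
b - id - b ** B ** B
b - id - b ** C ** B
b - id - b ** id ** B
b - id - b ** id ** C
b - id - b ** id ** b

[S [A [A [A [B [B [B [C b]] - [C id]] - [C b]]] ** [B [C id]]] ** [B [C b]]]]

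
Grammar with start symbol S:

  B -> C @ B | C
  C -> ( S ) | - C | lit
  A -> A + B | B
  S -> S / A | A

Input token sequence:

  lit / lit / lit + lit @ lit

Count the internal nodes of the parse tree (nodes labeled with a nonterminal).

[S [S [S [A [B [C lit]]]] / [A [B [C lit]]]] / [A [A [B [C lit]]] + [B [C lit] @ [B [C lit]]]]]

17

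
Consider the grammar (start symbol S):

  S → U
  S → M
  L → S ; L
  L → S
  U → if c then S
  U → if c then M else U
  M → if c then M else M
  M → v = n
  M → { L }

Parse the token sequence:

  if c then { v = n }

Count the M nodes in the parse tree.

2

[S [U if c then [S [M { [L [S [M v = n]]] }]]]]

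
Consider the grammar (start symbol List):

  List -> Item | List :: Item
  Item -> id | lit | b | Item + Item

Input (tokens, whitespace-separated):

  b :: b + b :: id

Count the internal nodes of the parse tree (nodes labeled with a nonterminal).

8

[List [List [List [Item b]] :: [Item [Item b] + [Item b]]] :: [Item id]]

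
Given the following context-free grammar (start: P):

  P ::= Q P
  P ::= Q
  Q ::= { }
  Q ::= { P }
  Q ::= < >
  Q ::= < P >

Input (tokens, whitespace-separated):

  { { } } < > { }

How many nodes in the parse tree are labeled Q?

[P [Q { [P [Q { }]] }] [P [Q < >] [P [Q { }]]]]

4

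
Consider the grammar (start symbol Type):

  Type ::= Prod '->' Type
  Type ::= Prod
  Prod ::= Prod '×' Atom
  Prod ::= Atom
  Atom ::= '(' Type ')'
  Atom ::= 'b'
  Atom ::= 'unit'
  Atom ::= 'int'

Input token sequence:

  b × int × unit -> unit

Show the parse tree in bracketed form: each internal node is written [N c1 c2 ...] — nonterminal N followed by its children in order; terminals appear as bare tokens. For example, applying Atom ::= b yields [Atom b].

Type
Prod -> Type
Prod × Atom -> Type
Prod × Atom × Atom -> Type
Atom × Atom × Atom -> Type
b × Atom × Atom -> Type
b × int × Atom -> Type
b × int × unit -> Type
b × int × unit -> Prod
b × int × unit -> Atom
b × int × unit -> unit

[Type [Prod [Prod [Prod [Atom b]] × [Atom int]] × [Atom unit]] -> [Type [Prod [Atom unit]]]]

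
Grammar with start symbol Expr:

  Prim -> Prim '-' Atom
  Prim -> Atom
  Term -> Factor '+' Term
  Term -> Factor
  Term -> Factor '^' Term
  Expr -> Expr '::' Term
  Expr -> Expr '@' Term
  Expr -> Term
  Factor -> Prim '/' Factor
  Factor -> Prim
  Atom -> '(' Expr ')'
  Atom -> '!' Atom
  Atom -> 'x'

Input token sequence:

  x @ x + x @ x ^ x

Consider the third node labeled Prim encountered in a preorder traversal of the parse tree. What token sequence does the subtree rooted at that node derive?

x

[Expr [Expr [Expr [Term [Factor [Prim [Atom x]]]]] @ [Term [Factor [Prim [Atom x]]] + [Term [Factor [Prim [Atom x]]]]]] @ [Term [Factor [Prim [Atom x]]] ^ [Term [Factor [Prim [Atom x]]]]]]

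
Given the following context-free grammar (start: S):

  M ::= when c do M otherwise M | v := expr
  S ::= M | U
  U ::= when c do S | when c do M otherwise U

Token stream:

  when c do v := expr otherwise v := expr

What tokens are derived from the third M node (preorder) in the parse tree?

[S [M when c do [M v := expr] otherwise [M v := expr]]]

v := expr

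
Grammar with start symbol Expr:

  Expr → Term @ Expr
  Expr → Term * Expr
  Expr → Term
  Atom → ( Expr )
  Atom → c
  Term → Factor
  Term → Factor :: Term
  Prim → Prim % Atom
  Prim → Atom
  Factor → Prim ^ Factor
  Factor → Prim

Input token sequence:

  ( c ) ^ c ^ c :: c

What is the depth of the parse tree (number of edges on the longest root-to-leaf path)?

10

[Expr [Term [Factor [Prim [Atom ( [Expr [Term [Factor [Prim [Atom c]]]]] )]] ^ [Factor [Prim [Atom c]] ^ [Factor [Prim [Atom c]]]]] :: [Term [Factor [Prim [Atom c]]]]]]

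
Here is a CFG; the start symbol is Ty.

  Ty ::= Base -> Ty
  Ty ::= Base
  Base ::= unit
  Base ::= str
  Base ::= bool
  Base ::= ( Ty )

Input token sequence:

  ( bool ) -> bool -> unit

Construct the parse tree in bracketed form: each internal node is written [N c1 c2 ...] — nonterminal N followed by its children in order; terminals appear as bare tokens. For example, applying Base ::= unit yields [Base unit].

[Ty [Base ( [Ty [Base bool]] )] -> [Ty [Base bool] -> [Ty [Base unit]]]]

Ty
Base -> Ty
( Ty ) -> Ty
( Base ) -> Ty
( bool ) -> Ty
( bool ) -> Base -> Ty
( bool ) -> bool -> Ty
( bool ) -> bool -> Base
( bool ) -> bool -> unit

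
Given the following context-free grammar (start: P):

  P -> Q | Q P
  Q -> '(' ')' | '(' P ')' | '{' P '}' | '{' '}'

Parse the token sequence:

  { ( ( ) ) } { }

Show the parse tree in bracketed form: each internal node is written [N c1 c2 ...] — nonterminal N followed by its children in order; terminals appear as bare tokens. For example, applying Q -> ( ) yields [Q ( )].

[P [Q { [P [Q ( [P [Q ( )]] )]] }] [P [Q { }]]]

P
Q P
{ P } P
{ Q } P
{ ( P ) } P
{ ( Q ) } P
{ ( ( ) ) } P
{ ( ( ) ) } Q
{ ( ( ) ) } { }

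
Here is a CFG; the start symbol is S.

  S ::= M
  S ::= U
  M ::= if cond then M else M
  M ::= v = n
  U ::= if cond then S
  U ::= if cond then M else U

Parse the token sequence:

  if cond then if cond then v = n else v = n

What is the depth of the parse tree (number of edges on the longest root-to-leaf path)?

[S [U if cond then [S [M if cond then [M v = n] else [M v = n]]]]]

5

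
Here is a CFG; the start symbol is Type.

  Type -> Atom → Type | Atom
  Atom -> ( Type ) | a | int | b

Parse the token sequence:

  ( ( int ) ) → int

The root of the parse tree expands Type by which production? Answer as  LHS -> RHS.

[Type [Atom ( [Type [Atom ( [Type [Atom int]] )]] )] → [Type [Atom int]]]

Type -> Atom → Type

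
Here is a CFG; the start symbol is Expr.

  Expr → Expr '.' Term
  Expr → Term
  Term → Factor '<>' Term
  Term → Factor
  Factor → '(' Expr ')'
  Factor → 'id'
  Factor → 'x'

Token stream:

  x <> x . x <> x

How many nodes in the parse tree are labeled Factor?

[Expr [Expr [Term [Factor x] <> [Term [Factor x]]]] . [Term [Factor x] <> [Term [Factor x]]]]

4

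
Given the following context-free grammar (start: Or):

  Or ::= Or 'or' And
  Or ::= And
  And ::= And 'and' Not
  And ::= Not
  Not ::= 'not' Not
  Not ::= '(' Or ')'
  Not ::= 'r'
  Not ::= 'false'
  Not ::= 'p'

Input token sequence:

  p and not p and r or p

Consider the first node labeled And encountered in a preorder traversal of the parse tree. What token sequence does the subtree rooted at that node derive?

p and not p and r

[Or [Or [And [And [And [Not p]] and [Not not [Not p]]] and [Not r]]] or [And [Not p]]]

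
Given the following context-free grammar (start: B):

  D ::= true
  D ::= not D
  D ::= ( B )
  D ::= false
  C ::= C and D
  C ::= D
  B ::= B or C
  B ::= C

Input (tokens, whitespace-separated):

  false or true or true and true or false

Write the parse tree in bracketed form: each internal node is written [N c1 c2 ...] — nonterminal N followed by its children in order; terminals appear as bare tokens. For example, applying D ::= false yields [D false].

[B [B [B [B [C [D false]]] or [C [D true]]] or [C [C [D true]] and [D true]]] or [C [D false]]]

B
B or C
B or C or C
B or C or C or C
C or C or C or C
D or C or C or C
false or C or C or C
false or D or C or C
false or true or C or C
false or true or C and D or C
false or true or D and D or C
false or true or true and D or C
false or true or true and true or C
false or true or true and true or D
false or true or true and true or false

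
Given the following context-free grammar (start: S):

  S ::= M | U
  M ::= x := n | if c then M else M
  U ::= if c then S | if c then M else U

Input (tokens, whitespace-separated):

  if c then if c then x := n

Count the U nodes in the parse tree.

[S [U if c then [S [U if c then [S [M x := n]]]]]]

2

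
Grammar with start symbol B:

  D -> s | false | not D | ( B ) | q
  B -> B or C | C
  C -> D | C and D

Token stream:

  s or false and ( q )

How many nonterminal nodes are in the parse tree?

11

[B [B [C [D s]]] or [C [C [D false]] and [D ( [B [C [D q]]] )]]]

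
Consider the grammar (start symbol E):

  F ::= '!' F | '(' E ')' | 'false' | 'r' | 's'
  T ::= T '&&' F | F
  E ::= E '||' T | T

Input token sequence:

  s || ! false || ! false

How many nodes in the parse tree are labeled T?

[E [E [E [T [F s]]] || [T [F ! [F false]]]] || [T [F ! [F false]]]]

3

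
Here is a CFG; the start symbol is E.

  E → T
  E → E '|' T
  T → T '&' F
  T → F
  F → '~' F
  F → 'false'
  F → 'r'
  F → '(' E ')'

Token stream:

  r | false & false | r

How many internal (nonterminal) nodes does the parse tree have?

11

[E [E [E [T [F r]]] | [T [T [F false]] & [F false]]] | [T [F r]]]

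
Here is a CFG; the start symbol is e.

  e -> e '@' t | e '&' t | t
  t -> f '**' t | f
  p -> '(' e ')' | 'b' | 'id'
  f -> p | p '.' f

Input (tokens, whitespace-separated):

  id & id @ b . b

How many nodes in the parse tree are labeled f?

4

[e [e [e [t [f [p id]]]] & [t [f [p id]]]] @ [t [f [p b] . [f [p b]]]]]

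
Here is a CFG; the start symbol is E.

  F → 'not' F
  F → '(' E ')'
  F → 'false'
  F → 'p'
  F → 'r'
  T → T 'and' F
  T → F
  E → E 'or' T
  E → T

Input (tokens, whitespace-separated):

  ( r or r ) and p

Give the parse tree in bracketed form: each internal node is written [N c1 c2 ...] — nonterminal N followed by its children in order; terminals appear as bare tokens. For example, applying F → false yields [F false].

E
T
T and F
F and F
( E ) and F
( E or T ) and F
( T or T ) and F
( F or T ) and F
( r or T ) and F
( r or F ) and F
( r or r ) and F
( r or r ) and p

[E [T [T [F ( [E [E [T [F r]]] or [T [F r]]] )]] and [F p]]]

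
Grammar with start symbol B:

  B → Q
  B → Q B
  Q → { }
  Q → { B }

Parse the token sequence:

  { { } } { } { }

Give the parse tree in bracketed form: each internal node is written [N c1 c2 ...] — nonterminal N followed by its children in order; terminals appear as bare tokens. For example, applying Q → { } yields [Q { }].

B
Q B
{ B } B
{ Q } B
{ { } } B
{ { } } Q B
{ { } } { } B
{ { } } { } Q
{ { } } { } { }

[B [Q { [B [Q { }]] }] [B [Q { }] [B [Q { }]]]]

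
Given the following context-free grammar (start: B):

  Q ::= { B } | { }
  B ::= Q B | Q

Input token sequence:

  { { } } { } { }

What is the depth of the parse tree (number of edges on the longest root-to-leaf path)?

[B [Q { [B [Q { }]] }] [B [Q { }] [B [Q { }]]]]

4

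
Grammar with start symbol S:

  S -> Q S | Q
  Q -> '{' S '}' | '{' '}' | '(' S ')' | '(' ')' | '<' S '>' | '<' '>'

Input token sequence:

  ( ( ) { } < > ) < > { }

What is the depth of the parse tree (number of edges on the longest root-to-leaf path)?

6

[S [Q ( [S [Q ( )] [S [Q { }] [S [Q < >]]]] )] [S [Q < >] [S [Q { }]]]]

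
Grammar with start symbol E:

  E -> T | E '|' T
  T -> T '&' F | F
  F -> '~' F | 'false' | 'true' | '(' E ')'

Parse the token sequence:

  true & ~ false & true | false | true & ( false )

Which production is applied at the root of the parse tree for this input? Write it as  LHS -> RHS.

[E [E [E [T [T [T [F true]] & [F ~ [F false]]] & [F true]]] | [T [F false]]] | [T [T [F true]] & [F ( [E [T [F false]]] )]]]

E -> E '|' T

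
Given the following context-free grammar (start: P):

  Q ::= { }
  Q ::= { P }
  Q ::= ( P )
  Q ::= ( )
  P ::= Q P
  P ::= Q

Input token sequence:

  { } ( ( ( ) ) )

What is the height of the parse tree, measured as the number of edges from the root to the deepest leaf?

7

[P [Q { }] [P [Q ( [P [Q ( [P [Q ( )]] )]] )]]]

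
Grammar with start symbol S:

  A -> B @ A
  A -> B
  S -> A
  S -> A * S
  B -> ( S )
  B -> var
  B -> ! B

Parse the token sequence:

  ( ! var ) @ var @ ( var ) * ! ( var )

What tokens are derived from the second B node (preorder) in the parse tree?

! var

[S [A [B ( [S [A [B ! [B var]]]] )] @ [A [B var] @ [A [B ( [S [A [B var]]] )]]]] * [S [A [B ! [B ( [S [A [B var]]] )]]]]]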